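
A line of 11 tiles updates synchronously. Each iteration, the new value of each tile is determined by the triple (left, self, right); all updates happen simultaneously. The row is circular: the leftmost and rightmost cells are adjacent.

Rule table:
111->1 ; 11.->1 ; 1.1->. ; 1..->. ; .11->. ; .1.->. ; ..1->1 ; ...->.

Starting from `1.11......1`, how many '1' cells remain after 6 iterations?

1..1.....1.
..1.....1..
.1.....1...
1.....1....
.....1....1
....1....1.
count of 1: 2

2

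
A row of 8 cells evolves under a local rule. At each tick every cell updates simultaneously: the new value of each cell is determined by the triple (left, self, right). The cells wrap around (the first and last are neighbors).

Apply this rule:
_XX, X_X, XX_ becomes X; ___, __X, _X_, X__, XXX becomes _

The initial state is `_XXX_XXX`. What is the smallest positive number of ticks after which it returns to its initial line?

2

tick 1: XX_XXX_X
tick 2: _XXX_XXX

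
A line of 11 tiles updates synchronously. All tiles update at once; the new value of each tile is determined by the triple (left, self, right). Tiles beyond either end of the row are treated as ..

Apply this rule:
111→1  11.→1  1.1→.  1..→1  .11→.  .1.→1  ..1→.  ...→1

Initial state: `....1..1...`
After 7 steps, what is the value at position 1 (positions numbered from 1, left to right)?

111.11.1111
.11..1..111
..11.11..11
1..1..11..1
11.11..11.1
.1..11..1.1
.11..11.1.1
position 1 holds .

.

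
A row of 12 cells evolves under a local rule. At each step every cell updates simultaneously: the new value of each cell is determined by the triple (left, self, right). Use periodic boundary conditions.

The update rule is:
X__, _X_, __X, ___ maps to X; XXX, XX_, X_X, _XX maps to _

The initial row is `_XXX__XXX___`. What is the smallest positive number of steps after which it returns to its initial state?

X___XX___XXX
_XXX__XXX___

2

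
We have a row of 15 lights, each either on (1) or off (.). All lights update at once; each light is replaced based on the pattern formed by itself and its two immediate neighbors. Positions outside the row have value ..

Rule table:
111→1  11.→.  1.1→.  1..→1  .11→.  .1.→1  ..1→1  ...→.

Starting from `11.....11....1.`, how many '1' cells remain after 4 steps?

..1...1..1..111
.111.1111111.1.
1.1...11111..11
1.11.1.111.11..
count of 1: 9

9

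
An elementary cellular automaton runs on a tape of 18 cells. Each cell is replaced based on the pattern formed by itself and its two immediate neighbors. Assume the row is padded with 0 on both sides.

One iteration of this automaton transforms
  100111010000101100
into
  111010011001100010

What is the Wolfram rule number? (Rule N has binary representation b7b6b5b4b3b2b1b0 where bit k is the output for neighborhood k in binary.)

position 4: 111 → 1  (bit 7 = 1)
position 5: 110 → 0  (bit 6 = 0)
position 6: 101 → 0  (bit 5 = 0)
position 1: 100 → 1  (bit 4 = 1)
position 3: 011 → 0  (bit 3 = 0)
position 0: 010 → 1  (bit 2 = 1)
position 2: 001 → 1  (bit 1 = 1)
position 9: 000 → 0  (bit 0 = 0)
bits b7..b0 = 10010110 = 150

150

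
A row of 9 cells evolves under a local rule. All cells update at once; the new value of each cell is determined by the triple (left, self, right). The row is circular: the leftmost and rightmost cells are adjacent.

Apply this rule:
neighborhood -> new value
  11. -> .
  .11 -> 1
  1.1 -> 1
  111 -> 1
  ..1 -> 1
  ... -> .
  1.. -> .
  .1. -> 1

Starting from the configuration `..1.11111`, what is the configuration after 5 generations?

1111..111

generation 1: .1111111.
generation 2: 1111111..
generation 3: 111111..1
generation 4: 11111..11
generation 5: 1111..111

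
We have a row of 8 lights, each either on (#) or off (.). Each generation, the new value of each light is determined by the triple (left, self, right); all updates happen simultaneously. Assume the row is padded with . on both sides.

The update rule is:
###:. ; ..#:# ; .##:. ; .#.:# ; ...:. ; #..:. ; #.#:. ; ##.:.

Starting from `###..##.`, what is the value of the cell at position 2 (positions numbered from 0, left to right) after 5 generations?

....#...
...##...
..#.....
.##.....
#.......
position 2 holds .

.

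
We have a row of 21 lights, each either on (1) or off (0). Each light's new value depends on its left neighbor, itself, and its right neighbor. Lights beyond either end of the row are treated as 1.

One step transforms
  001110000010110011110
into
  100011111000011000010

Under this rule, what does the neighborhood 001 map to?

At position 1 the neighborhood is 001; the next row has 0 there.

0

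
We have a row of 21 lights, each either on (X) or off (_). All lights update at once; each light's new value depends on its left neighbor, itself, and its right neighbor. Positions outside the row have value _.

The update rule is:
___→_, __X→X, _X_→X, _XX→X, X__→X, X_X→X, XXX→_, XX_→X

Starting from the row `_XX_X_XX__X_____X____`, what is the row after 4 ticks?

XXX______XX________XX

XXXXXXXXXXXX___XXX___
X__________XX_XX_XX__
XX________XXXXXXXXXX_
XXX______XX________XX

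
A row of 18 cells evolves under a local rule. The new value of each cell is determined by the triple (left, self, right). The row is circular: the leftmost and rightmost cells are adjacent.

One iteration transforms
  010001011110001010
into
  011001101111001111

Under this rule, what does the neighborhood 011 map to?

0

At position 7 the neighborhood is 011; the next row has 0 there.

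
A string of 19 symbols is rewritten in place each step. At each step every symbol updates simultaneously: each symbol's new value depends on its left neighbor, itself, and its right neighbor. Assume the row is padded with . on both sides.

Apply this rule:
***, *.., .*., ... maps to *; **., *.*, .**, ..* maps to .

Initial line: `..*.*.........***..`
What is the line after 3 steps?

*.*.*********..*.**
*.*..*******.*.*...
*.**..*****..*.****

*.**..*****..*.****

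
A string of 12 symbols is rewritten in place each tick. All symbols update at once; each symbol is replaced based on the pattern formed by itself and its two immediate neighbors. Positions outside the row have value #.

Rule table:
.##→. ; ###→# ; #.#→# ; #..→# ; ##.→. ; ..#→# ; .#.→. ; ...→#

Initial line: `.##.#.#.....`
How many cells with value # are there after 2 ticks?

#..#.#.#####
.##.#.#.####
count of #: 8

8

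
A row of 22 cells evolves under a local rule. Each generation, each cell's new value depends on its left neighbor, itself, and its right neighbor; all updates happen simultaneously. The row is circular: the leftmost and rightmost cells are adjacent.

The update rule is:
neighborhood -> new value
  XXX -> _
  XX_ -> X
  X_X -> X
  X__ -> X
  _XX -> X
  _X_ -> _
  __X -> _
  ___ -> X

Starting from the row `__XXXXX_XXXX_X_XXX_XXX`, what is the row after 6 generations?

X_X___XXX__XX_XX_XXX_X
XX_XX_X_XX_XXXXXXX_XXX
_XXXXX_XXXXX_____XXX__
_X___XXX___XXXXX_X_XXX
X_XX_X_XXX_X___XX_XX_X
XXXXX_XX_XX_XX_XXXXXXX

XXXXX_XX_XX_XX_XXXXXXX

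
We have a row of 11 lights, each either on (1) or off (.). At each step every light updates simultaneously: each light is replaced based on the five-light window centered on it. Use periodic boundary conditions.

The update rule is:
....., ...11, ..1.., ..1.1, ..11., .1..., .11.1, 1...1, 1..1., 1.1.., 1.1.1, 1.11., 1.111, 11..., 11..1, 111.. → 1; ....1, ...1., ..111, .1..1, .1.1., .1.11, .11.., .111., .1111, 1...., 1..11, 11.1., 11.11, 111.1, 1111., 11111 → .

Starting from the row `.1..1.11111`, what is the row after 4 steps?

11.11.11.1.

step 1: .1.11.1....
step 2: .1.11.11.1.
step 3: 11.11.11.1.
step 4: 11.11.11.1.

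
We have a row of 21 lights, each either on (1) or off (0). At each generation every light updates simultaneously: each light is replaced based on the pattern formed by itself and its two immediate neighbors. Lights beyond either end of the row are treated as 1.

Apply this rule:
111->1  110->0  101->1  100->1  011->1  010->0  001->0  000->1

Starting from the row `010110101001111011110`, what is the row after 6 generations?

generation 1: 101101010101110111101
generation 2: 011010101011101111011
generation 3: 110101010111011110111
generation 4: 101010101110111101111
generation 5: 010101011101111011111
generation 6: 101010111011110111111

101010111011110111111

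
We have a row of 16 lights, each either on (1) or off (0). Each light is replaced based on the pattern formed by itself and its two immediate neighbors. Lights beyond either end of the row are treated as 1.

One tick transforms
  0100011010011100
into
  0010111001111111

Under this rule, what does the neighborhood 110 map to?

At position 6 the neighborhood is 110; the next row has 1 there.

1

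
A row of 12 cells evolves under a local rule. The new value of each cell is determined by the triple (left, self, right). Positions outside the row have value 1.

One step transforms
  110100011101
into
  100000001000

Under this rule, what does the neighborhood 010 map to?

0

At position 3 the neighborhood is 010; the next row has 0 there.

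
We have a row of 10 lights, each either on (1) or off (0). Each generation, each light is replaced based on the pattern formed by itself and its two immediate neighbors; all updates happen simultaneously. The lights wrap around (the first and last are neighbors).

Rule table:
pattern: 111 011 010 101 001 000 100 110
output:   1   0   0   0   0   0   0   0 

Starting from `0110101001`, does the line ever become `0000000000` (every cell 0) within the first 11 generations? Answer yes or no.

yes

0000000000
all cells are 0 at generation 1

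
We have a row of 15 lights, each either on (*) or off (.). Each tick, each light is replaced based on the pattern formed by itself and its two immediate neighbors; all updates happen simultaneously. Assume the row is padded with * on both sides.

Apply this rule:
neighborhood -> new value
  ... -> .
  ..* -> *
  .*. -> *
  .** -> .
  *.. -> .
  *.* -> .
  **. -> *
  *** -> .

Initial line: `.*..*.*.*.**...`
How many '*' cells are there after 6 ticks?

.*.**.*.*..*..*
.*..*.*.*.**.*.
.*.**.*.*..*.*.
.*..*.*.*.**.*.  (repeats tick 2; period 2)
tick 6: .*..*.*.*.**.*.
count of *: 7

7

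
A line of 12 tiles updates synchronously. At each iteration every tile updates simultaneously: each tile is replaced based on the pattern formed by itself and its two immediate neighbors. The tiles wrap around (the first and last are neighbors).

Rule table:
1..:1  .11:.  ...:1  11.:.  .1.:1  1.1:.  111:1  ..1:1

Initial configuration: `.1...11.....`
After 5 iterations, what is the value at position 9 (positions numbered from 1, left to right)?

11111..11111
1111.11.1111
111......111
11.111111.11
1...1111...1
position 9 holds .

.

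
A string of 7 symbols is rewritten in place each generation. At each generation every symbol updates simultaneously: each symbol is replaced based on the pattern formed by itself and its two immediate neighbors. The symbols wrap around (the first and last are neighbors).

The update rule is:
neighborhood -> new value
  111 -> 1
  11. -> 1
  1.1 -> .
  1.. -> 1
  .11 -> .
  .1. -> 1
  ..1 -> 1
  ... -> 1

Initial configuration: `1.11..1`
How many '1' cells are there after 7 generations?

5

generation 1: 1..111.
generation 2: 111.11.
generation 3: .11..1.
generation 4: 1.11111
generation 5: 1..1111
generation 6: 111.111
generation 7: 111..11
count of 1: 5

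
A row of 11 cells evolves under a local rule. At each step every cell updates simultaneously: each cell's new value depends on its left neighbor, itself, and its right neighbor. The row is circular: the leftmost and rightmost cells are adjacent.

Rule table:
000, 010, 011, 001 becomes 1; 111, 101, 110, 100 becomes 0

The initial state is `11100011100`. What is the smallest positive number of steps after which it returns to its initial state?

10001110001
00111000111
01100011100
11001110001
00011000111
01110011100
11000110001
00011100111
01110001100
11000111001
00011100011
01110001110
11000111000
10011100011
00110001110
11100111000
10001100011
00111001110
11100011000
10001110011
00111000110
11100011100

22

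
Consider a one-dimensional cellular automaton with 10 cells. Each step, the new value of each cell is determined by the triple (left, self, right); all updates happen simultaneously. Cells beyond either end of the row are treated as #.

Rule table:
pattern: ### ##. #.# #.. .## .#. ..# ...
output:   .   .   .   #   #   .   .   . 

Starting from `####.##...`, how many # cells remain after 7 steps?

2

step 1: .....#.#..
step 2: #.......#.
step 3: .#........
step 4: ..#.......
step 5: #..#......
step 6: .#..#.....
step 7: ..#..#....
count of #: 2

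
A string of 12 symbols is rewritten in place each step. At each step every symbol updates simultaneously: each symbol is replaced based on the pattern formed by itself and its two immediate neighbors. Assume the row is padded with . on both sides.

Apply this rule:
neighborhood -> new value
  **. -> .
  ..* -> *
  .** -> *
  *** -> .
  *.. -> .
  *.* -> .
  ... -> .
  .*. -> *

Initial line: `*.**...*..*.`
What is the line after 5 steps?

*.*...**.**.
*.*..**..*..
*.*.**..**..
*.*.*..**...
*.*.*.**....

*.*.*.**....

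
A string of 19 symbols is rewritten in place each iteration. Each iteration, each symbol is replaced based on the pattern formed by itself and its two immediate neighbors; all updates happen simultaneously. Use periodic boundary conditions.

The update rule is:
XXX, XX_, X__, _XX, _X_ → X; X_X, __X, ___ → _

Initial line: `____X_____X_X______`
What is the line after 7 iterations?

X___XXXXX_X_XXXXXXX

____XX____X_XX_____
____XXX___X_XXX____
____XXXX__X_XXXX___
____XXXXX_X_XXXXX__
____XXXXX_X_XXXXXX_
____XXXXX_X_XXXXXXX
X___XXXXX_X_XXXXXXX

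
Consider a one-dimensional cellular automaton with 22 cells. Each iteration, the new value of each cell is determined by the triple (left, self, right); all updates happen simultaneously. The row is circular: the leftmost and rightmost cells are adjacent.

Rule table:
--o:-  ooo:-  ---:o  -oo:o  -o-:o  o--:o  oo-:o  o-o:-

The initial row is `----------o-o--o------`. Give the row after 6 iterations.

----o-o-o-o-oo-o------

ooooooooo-o-oo-ooooooo
--------o-o-oo-o------
ooooooo-o-o-oo-ooooooo
------o-o-o-oo-o------
ooooo-o-o-o-oo-ooooooo
----o-o-o-o-oo-o------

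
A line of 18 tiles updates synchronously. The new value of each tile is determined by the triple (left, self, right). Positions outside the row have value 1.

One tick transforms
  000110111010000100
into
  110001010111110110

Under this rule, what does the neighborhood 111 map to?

At position 7 the neighborhood is 111; the next row has 1 there.

1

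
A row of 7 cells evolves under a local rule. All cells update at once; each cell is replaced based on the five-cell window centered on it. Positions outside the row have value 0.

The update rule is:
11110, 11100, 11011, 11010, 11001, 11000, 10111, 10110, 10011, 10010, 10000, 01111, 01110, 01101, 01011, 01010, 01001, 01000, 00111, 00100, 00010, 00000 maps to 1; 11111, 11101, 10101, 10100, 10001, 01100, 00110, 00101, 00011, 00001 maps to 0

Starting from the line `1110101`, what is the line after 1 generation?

1101010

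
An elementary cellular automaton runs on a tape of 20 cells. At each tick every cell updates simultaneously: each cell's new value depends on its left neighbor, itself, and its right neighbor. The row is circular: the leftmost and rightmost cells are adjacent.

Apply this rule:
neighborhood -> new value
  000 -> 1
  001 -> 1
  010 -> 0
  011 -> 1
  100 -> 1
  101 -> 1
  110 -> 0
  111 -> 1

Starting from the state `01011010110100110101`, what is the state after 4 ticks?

10110101101011101010
01101011010111010101
11010110101110101010
10101101011101010101

10101101011101010101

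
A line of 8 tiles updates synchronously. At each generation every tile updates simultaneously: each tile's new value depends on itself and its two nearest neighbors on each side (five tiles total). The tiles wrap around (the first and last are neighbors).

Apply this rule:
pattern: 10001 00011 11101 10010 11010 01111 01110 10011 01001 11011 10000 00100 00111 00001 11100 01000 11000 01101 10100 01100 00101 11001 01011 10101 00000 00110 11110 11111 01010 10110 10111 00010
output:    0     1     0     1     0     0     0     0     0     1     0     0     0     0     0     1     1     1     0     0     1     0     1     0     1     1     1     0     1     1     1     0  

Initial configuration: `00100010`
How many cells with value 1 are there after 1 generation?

2

00010001
count of 1: 2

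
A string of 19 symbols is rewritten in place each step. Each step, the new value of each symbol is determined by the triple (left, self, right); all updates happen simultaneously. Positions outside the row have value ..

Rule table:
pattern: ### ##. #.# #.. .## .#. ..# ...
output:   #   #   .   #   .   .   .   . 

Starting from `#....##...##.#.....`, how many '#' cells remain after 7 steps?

4

.#....##...#..#....
..#....##...#..#...
...#....##...#..#..
....#....##...#..#.
.....#....##...#..#
......#....##...#..
.......#....##...#.
count of #: 4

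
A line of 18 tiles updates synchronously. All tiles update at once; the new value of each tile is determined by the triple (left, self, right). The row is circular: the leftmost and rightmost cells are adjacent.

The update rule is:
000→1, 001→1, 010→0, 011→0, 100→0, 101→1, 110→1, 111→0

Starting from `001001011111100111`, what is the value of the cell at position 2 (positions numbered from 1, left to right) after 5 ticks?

tick 1: 010010100000101001
tick 2: 100101001111010010
tick 3: 001010010001100101
tick 4: 010100100110101010
tick 5: 101001001011010100
position 2 holds 0

0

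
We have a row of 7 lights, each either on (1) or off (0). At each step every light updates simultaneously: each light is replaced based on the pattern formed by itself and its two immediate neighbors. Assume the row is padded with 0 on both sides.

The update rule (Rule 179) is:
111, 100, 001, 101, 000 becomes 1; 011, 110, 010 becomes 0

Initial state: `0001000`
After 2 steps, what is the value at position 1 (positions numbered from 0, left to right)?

1110111
0101010
position 1 holds 1

1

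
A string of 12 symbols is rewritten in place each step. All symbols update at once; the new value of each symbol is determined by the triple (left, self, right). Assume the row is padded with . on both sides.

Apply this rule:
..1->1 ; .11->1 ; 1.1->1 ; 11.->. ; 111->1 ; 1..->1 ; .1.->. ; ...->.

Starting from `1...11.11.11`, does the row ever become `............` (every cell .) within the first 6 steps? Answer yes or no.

no

.1.11.11.11.
1.11.11.11.1
.11.11.11.1.
11.11.11.1.1
1.11.11.1.1.
.11.11.1.1.1
step 6 is .11.11.1.1.1, still not uniform .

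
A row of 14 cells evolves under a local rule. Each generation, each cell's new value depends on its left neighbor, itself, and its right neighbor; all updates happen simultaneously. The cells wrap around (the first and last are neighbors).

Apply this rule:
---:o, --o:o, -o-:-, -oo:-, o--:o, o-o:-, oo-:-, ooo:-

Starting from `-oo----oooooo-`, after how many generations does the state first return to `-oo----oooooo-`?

2

generation 1: o--oooo------o
generation 2: -oo----oooooo-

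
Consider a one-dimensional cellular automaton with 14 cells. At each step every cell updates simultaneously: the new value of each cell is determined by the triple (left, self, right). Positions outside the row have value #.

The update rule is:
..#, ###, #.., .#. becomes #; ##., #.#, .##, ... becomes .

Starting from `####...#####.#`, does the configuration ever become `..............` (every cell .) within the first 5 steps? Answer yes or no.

no

###.#.#.###...
##..#.#..#.#.#
#.###.####.#..
...#...##..###
#.###.#..##.##
step 5 is #.###.#..##.##, still not uniform .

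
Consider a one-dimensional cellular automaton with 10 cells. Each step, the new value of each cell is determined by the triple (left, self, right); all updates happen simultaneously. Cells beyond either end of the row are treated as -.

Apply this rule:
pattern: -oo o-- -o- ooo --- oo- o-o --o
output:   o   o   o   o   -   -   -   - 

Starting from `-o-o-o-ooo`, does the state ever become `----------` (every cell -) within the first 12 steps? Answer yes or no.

-o-o-o-oo-
-o-o-o-o-o
-o-o-o-o-o  (fixed point — unchanged through step 12)
step 12 is -o-o-o-o-o, still not uniform -

no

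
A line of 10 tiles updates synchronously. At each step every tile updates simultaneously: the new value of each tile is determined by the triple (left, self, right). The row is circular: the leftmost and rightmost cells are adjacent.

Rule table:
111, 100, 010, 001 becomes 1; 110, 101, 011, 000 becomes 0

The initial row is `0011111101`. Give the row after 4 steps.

1101111001
1000110110
1101000000
0001100001

0001100001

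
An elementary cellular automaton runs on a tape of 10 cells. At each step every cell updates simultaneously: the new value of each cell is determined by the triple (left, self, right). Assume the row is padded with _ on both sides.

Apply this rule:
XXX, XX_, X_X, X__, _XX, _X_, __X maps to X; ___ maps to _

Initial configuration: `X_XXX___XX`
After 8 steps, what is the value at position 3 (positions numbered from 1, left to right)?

X

XXXXXX_XXX
XXXXXXXXXX
XXXXXXXXXX  (fixed point — unchanged through step 8)
position 3 holds X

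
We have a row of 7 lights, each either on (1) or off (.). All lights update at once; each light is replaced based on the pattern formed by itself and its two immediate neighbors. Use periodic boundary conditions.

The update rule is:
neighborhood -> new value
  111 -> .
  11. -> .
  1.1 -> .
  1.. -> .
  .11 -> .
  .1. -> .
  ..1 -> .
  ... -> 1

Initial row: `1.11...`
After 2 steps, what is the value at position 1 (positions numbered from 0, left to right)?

.....1.
1111...
position 1 holds 1

1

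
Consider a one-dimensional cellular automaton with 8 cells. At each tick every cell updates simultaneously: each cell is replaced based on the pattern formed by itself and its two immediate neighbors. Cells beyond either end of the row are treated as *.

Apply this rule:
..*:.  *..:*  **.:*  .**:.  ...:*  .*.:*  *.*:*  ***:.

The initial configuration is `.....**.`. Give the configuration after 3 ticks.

****..**
...**...
**..***.

**..***.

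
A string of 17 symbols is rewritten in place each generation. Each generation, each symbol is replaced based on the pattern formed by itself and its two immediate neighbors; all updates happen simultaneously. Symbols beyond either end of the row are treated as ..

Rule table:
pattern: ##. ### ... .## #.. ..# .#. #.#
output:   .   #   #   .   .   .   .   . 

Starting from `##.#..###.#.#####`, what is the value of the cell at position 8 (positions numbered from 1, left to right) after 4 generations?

.

generation 1: .......#.....###.
generation 2: ######...###..#..
generation 3: .####..#..#.....#
generation 4: ..##........###..
position 8 holds .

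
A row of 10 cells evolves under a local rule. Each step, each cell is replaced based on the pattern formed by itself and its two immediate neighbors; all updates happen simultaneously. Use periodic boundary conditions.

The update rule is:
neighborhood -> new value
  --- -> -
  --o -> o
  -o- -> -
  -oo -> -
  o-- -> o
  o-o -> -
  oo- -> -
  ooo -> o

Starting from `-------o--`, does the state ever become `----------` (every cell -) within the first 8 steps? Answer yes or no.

------o-o-
-----o---o
o---o-o-o-
-o-o------
o---o-----
-o-o-o---o
------o-o-  (repeats step 1; period 6)
step 8: -----o---o
step 8 is -----o---o, still not uniform -

no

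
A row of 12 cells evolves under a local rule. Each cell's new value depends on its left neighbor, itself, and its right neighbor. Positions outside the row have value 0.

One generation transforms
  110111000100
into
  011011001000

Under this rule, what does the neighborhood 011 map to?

At position 0 the neighborhood is 011; the next row has 0 there.

0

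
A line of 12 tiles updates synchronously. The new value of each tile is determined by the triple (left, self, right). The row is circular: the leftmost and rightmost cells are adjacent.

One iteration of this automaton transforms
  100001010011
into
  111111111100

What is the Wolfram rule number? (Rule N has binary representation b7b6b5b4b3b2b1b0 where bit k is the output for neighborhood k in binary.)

119

position 11: 111 → 0  (bit 7 = 0)
position 0: 110 → 1  (bit 6 = 1)
position 6: 101 → 1  (bit 5 = 1)
position 1: 100 → 1  (bit 4 = 1)
position 10: 011 → 0  (bit 3 = 0)
position 5: 010 → 1  (bit 2 = 1)
position 4: 001 → 1  (bit 1 = 1)
position 2: 000 → 1  (bit 0 = 1)
bits b7..b0 = 01110111 = 119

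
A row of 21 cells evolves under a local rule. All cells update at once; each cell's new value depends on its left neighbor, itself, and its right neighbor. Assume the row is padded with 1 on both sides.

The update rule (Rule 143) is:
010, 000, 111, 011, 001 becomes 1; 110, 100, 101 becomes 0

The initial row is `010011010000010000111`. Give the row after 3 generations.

010110010111110111111
010100110111100111111
010101100111001111111

010101100111001111111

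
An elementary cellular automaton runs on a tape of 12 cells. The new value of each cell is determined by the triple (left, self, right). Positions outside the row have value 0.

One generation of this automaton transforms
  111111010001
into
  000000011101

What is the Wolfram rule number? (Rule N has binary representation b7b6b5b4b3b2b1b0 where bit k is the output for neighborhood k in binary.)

21

position 1: 111 → 0  (bit 7 = 0)
position 5: 110 → 0  (bit 6 = 0)
position 6: 101 → 0  (bit 5 = 0)
position 8: 100 → 1  (bit 4 = 1)
position 0: 011 → 0  (bit 3 = 0)
position 7: 010 → 1  (bit 2 = 1)
position 10: 001 → 0  (bit 1 = 0)
position 9: 000 → 1  (bit 0 = 1)
bits b7..b0 = 00010101 = 21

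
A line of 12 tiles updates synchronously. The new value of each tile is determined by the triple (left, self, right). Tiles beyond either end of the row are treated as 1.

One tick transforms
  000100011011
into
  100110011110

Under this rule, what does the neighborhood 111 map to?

At position 11 the neighborhood is 111; the next row has 0 there.

0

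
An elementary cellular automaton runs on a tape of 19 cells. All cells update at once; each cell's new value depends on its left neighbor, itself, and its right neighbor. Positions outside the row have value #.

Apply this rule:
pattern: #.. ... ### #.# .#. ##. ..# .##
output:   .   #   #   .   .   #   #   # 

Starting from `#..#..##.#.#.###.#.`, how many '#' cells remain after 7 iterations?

iteration 1: #.#..###.....###...
iteration 2: #...####.#######.##
iteration 3: #.######.#######.##
iteration 4: #.######.#######.##  (fixed point — unchanged through iteration 7)
count of #: 16

16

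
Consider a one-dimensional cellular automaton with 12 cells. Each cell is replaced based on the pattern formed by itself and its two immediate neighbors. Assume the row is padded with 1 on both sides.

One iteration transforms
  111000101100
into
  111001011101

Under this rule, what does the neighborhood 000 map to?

At position 4 the neighborhood is 000; the next row has 0 there.

0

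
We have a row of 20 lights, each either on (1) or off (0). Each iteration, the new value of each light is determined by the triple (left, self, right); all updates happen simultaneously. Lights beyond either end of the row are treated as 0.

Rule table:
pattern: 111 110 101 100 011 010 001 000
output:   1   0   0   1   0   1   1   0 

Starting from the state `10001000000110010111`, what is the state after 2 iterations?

00001010011110101111

iteration 1: 11011100001001110010
iteration 2: 00001010011110101111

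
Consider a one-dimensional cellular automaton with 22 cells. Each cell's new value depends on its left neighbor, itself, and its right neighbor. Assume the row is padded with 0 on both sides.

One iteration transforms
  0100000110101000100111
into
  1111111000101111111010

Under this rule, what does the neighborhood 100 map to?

At position 2 the neighborhood is 100; the next row has 1 there.

1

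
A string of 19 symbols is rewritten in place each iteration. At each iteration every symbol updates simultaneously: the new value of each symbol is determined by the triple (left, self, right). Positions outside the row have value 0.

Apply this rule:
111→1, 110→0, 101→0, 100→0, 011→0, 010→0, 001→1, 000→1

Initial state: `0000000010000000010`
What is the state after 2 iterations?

0111111001011111001

1111111100111111100
0111111001011111001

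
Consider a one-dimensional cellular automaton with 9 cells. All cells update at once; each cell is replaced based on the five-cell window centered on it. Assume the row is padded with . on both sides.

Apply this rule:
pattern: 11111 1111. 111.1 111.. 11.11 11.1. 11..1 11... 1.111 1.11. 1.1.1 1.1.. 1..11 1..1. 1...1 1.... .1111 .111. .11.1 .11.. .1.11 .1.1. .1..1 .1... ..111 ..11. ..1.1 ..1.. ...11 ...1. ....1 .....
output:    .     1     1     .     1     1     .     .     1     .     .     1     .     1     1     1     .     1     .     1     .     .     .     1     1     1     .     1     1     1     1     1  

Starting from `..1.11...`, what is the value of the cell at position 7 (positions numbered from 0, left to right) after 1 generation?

11...1.11
position 7 holds 1

1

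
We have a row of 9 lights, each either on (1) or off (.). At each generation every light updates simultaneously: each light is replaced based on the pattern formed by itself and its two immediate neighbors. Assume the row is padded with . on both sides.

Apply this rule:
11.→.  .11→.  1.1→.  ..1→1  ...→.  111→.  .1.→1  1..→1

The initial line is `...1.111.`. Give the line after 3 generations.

1111111..

..11....1
.1..1..11
1111111..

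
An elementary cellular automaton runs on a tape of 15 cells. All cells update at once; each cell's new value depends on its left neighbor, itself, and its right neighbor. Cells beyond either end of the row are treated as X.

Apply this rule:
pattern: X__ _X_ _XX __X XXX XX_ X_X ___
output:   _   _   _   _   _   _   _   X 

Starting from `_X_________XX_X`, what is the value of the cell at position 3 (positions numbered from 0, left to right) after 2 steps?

_

___XXXXXXX_____
_X_________XXX_
position 3 holds _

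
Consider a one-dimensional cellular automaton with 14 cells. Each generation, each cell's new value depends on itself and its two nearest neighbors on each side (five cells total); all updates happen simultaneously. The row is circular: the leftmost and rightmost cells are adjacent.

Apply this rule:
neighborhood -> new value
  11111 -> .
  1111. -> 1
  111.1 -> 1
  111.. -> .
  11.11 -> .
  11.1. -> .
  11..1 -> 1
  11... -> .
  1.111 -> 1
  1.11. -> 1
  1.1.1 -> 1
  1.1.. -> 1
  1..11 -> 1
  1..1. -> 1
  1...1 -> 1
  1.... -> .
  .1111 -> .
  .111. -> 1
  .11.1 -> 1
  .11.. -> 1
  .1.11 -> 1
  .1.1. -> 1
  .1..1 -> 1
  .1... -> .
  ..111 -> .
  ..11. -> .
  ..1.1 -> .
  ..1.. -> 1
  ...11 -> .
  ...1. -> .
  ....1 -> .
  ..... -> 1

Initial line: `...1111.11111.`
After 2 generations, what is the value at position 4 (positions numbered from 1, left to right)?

.....11.1..1..
111...1.1111..
position 4 holds .

.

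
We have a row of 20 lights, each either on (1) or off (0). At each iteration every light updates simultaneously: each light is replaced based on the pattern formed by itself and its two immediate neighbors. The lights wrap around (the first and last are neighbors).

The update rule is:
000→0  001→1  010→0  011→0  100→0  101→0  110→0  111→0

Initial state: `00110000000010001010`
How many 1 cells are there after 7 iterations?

01000000000100010000
10000000001000100000
00000000010001000001
00000000100010000010
00000001000100000100
00000010001000001000
00000100010000010000
count of 1: 3

3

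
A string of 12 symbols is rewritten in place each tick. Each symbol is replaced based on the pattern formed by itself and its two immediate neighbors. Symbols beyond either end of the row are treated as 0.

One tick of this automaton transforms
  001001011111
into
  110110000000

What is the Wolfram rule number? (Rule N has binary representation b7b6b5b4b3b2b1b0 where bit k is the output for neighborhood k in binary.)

19

position 8: 111 → 0  (bit 7 = 0)
position 11: 110 → 0  (bit 6 = 0)
position 6: 101 → 0  (bit 5 = 0)
position 3: 100 → 1  (bit 4 = 1)
position 7: 011 → 0  (bit 3 = 0)
position 2: 010 → 0  (bit 2 = 0)
position 1: 001 → 1  (bit 1 = 1)
position 0: 000 → 1  (bit 0 = 1)
bits b7..b0 = 00010011 = 19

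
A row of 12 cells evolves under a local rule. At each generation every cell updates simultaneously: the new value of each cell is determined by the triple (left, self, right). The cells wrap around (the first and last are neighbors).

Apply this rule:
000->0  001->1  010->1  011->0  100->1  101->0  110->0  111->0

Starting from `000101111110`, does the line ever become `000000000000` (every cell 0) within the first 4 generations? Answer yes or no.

001100000001
110010000011
001111000100
010000101110
generation 4 is 010000101110, still not uniform 0

no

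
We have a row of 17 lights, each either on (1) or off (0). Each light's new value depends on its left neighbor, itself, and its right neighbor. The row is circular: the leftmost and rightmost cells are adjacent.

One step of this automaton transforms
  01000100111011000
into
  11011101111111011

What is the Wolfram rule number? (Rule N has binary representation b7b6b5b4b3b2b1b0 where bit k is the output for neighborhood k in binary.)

position 9: 111 → 1  (bit 7 = 1)
position 10: 110 → 1  (bit 6 = 1)
position 11: 101 → 1  (bit 5 = 1)
position 2: 100 → 0  (bit 4 = 0)
position 8: 011 → 1  (bit 3 = 1)
position 1: 010 → 1  (bit 2 = 1)
position 0: 001 → 1  (bit 1 = 1)
position 3: 000 → 1  (bit 0 = 1)
bits b7..b0 = 11101111 = 239

239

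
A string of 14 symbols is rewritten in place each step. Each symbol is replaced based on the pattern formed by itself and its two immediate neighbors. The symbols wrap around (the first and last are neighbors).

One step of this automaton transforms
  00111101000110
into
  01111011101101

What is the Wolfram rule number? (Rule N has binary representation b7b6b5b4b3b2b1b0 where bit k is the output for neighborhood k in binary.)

190

position 3: 111 → 1  (bit 7 = 1)
position 5: 110 → 0  (bit 6 = 0)
position 6: 101 → 1  (bit 5 = 1)
position 8: 100 → 1  (bit 4 = 1)
position 2: 011 → 1  (bit 3 = 1)
position 7: 010 → 1  (bit 2 = 1)
position 1: 001 → 1  (bit 1 = 1)
position 0: 000 → 0  (bit 0 = 0)
bits b7..b0 = 10111110 = 190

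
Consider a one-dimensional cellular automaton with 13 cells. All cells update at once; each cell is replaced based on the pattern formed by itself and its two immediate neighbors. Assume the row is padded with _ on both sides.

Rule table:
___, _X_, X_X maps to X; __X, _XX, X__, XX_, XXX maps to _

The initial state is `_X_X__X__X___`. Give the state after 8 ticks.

_XXX__X__X_XX
______X__XX__
XXXXX_X_____X
_____XX_XXX_X
XXXX___X___XX
_____X_X_X___
XXXX_XXXXX_XX
____X_____X__

____X_____X__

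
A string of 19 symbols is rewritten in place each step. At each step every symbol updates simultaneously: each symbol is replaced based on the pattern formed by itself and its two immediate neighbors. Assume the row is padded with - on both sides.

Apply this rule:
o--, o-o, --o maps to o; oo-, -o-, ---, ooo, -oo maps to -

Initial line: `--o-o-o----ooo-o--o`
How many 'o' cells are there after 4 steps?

10

-o-o-o-o--o---o-oo-
o-o-o-o-oo-o-o-o--o
-o-o-o-o--o-o-o-oo-
o-o-o-o-oo-o-o-o--o
count of o: 10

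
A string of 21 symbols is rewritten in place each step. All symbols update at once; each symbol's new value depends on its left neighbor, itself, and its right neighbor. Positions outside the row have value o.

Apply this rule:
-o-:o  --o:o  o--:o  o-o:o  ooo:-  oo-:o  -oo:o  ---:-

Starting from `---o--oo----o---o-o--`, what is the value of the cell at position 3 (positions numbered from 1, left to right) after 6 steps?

-

step 1: o-ooooooo--ooo-oooooo
step 2: ooo-----oooo-ooo-----
step 3: --oo---oo--ooo-oo---o
step 4: ooooo-oooooo-ooooo-oo
step 5: ----ooo----ooo---ooo-
step 6: o--oo-oo--oo-oo-oo-oo
position 3 holds -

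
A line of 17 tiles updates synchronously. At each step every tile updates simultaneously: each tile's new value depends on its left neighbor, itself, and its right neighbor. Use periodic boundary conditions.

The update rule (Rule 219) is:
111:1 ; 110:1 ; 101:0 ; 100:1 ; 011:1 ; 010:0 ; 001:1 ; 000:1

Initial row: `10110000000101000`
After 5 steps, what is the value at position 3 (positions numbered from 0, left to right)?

1

step 1: 00111111111000111
step 2: 11111111111111111
step 3: 11111111111111111  (fixed point — unchanged through step 5)
position 3 holds 1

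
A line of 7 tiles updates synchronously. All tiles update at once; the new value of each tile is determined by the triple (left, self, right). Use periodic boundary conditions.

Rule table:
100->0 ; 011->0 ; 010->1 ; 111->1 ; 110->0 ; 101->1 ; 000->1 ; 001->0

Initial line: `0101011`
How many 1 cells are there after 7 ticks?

1111100
0111000
0010011
0010000
1010111
0111011
1010100
count of 1: 3

3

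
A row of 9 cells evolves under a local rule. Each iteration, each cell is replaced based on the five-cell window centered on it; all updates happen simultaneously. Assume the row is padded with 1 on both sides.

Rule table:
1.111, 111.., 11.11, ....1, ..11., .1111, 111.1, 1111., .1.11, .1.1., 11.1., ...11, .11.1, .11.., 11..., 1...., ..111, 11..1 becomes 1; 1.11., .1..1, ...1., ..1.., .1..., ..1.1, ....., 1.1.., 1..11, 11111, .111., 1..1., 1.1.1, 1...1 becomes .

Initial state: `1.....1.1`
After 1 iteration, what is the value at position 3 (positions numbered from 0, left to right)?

.

iteration 1: 111.1..11
position 3 holds .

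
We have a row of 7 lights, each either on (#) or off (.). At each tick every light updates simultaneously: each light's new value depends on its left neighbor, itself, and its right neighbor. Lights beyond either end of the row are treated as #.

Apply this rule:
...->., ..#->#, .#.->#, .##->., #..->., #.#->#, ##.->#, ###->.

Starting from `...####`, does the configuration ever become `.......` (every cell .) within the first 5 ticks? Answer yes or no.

no

..#....
.##...#
#.#..#.
###.###
..##...
tick 5 is ..##..., still not uniform .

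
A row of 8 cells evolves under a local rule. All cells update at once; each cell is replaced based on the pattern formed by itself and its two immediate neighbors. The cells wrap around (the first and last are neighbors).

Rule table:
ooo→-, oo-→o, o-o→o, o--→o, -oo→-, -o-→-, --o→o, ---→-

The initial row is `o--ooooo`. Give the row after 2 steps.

--oo---o

step 1: ooo-----
step 2: --oo---o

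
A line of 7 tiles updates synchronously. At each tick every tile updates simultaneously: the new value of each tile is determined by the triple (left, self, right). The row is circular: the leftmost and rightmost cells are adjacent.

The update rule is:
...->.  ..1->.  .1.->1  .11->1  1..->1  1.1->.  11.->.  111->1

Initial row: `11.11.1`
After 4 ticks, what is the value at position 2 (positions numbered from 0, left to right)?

1..1..1
.1.11.1
.1.1..1
.1.11.1
position 2 holds .

.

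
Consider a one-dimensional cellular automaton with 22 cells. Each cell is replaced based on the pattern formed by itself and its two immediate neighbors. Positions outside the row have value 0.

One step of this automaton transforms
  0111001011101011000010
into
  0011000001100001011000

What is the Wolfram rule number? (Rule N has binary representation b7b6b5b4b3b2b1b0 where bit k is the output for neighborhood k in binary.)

position 2: 111 → 1  (bit 7 = 1)
position 3: 110 → 1  (bit 6 = 1)
position 7: 101 → 0  (bit 5 = 0)
position 4: 100 → 0  (bit 4 = 0)
position 1: 011 → 0  (bit 3 = 0)
position 6: 010 → 0  (bit 2 = 0)
position 0: 001 → 0  (bit 1 = 0)
position 17: 000 → 1  (bit 0 = 1)
bits b7..b0 = 11000001 = 193

193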